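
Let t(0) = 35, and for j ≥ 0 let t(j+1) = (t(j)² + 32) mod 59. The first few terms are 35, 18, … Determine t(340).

t(0) = 35,  t(1) = 18,  t(2) = 2,  t(3) = 36,  t(4) = 30,  t(5) = 47,  t(6) = 58,  t(7) = 33,  t(8) = 0,  t(9) = 32,  t(10) = 53,  t(11) = 9,  t(12) = 54,  t(13) = 57,  t(14) = 36.
Since t(14) = t(3) = 36, the sequence is eventually periodic: after a pre-period of length 3 it cycles with period 11.
For j ≥ 3, t(j) depends only on (j - 3) mod 11. (340 - 3) mod 11 = 7, so t(340) = t(10) = 53.

53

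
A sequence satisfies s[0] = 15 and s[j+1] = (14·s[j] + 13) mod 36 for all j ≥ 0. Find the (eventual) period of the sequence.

6

Listing terms: s[0] = 15; s[1] = 7; s[2] = 3; s[3] = 19; s[4] = 27; s[5] = 31; s[6] = 15.
Since s[6] = s[0] = 15, the sequence is periodic with period 6.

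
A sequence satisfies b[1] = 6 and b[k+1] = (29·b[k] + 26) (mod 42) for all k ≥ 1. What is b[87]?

We have b[1] = 6; b[2] = 32; b[3] = 30; b[4] = 14; b[5] = 12; b[6] = 38; b[7] = 36; b[8] = 20; b[9] = 18; b[10] = 2; b[11] = 0; b[12] = 26; b[13] = 24; b[14] = 8; b[15] = 6.
The sequence repeats with period 14.
(87 - 1) mod 14 = 2, so b[87] = b[3] = 30.

30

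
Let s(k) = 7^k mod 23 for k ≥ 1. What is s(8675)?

5

s(1) = 7,  s(2) = 3,  s(3) = 21,  s(4) = 9,  s(5) = 17,  s(6) = 4,  s(7) = 5,  s(8) = 12,  s(9) = 15,  s(10) = 13,  s(11) = 22,  s(12) = 16,  s(13) = 20,  s(14) = 2,  s(15) = 14,  s(16) = 6,  s(17) = 19,  s(18) = 18,  s(19) = 11,  s(20) = 8,  s(21) = 10,  s(22) = 1,  s(23) = 7.
Since s(23) = s(1) = 7, the sequence is periodic with period 22.
(8675 - 1) mod 22 = 6, so s(8675) = s(7) = 5.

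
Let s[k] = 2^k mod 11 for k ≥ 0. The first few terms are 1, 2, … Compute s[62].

4

Computing terms: s[0] = 1; s[1] = 2; s[2] = 4; s[3] = 8; s[4] = 5; s[5] = 10; s[6] = 9; s[7] = 7; s[8] = 3; s[9] = 6; s[10] = 1.
The sequence repeats with period 10.
So s[62] = s[0 + ((62-0) mod 10)] = s[2] = 4.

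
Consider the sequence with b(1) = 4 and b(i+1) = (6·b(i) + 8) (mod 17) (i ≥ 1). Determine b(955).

11

Computing terms: b(1) = 4,  b(2) = 15,  b(3) = 13,  b(4) = 1,  b(5) = 14,  b(6) = 7,  b(7) = 16,  b(8) = 2,  b(9) = 3,  b(10) = 9,  b(11) = 11,  b(12) = 6,  b(13) = 10,  b(14) = 0,  b(15) = 8,  b(16) = 5,  b(17) = 4.
The sequence repeats with period 16.
So b(955) = b(1 + ((955-1) mod 16)) = b(11) = 11.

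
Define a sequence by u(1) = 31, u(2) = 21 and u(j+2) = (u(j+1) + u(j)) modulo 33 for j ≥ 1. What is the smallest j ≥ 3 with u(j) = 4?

17

Listing terms: u(1) = 31, u(2) = 21, u(3) = 19, u(4) = 7, u(5) = 26, u(6) = 0, u(7) = 26, u(8) = 26, u(9) = 19, u(10) = 12, u(11) = 31, u(12) = 10, u(13) = 8, u(14) = 18, u(15) = 26, u(16) = 11, u(17) = 4, u(18) = 15, u(19) = 19, u(20) = 1, u(21) = 20, u(22) = 21, u(23) = 8, u(24) = 29, u(25) = 4, u(26) = 0, u(27) = 4, u(28) = 4, u(29) = 8, u(30) = 12, u(31) = 20, u(32) = 32, u(33) = 19, u(34) = 18, u(35) = 4, u(36) = 22, u(37) = 26, u(38) = 15, u(39) = 8, u(40) = 23, u(41) = 31, u(42) = 21.
The sequence repeats with period 40.
The value 4 first appears (with j ≥ 3) at u(17).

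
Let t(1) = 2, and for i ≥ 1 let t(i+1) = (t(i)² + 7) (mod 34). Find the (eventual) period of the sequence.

We have t(1) = 2; t(2) = 11; t(3) = 26; t(4) = 3; t(5) = 16; t(6) = 25; t(7) = 20; t(8) = 33; t(9) = 8; t(10) = 3.
Since t(10) = t(4) = 3, the sequence is eventually periodic: after a pre-period of length 3 it cycles with period 6.

6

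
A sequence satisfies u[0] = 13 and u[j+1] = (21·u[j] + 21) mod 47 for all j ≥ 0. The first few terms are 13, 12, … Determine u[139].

12

Computing terms: u[0] = 13; u[1] = 12; u[2] = 38; u[3] = 20; u[4] = 18; u[5] = 23; u[6] = 34; u[7] = 30; u[8] = 40; u[9] = 15; u[10] = 7; u[11] = 27; u[12] = 24; u[13] = 8; u[14] = 1; u[15] = 42; u[16] = 10; u[17] = 43; u[18] = 31; u[19] = 14; u[20] = 33; u[21] = 9; u[22] = 22; u[23] = 13.
The sequence repeats with period 23.
So u[139] = u[0 + ((139-0) mod 23)] = u[1] = 12.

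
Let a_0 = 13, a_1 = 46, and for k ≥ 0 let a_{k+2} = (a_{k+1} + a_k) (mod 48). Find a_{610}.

44

We have a_0 = 13,  a_1 = 46,  a_2 = 11,  a_3 = 9,  a_4 = 20,  a_5 = 29,  a_6 = 1,  a_7 = 30,  a_8 = 31,  a_9 = 13,  a_{10} = 44,  a_{11} = 9,  a_{12} = 5,  a_{13} = 14,  a_{14} = 19,  a_{15} = 33,  a_{16} = 4,  a_{17} = 37,  a_{18} = 41,  a_{19} = 30,  a_{20} = 23,  a_{21} = 5,  a_{22} = 28,  a_{23} = 33,  a_{24} = 13,  a_{25} = 46.
The sequence repeats with period 24.
(610 - 0) mod 24 = 10, so a_{610} = a_{10} = 44.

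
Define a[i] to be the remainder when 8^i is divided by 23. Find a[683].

8

We have a[0] = 1,  a[1] = 8,  a[2] = 18,  a[3] = 6,  a[4] = 2,  a[5] = 16,  a[6] = 13,  a[7] = 12,  a[8] = 4,  a[9] = 9,  a[10] = 3,  a[11] = 1.
The sequence repeats with period 11.
So a[683] = a[0 + ((683-0) mod 11)] = a[1] = 8.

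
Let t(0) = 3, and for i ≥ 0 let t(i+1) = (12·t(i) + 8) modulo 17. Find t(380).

Computing terms: t(0) = 3,  t(1) = 10,  t(2) = 9,  t(3) = 14,  t(4) = 6,  t(5) = 12,  t(6) = 16,  t(7) = 13,  t(8) = 11,  t(9) = 4,  t(10) = 5,  t(11) = 0,  t(12) = 8,  t(13) = 2,  t(14) = 15,  t(15) = 1,  t(16) = 3.
The sequence repeats with period 16.
So t(380) = t(0 + ((380-0) mod 16)) = t(12) = 8.

8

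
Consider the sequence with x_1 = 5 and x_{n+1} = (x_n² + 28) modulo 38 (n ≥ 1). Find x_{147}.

25

x_1 = 5,  x_2 = 15,  x_3 = 25,  x_4 = 7,  x_5 = 1,  x_6 = 29,  x_7 = 33,  x_8 = 15.
Since x_8 = x_2 = 15, the sequence is eventually periodic: after a pre-period of length 1 it cycles with period 6.
For n ≥ 2, x_n depends only on (n - 2) mod 6. (147 - 2) mod 6 = 1, so x_{147} = x_3 = 25.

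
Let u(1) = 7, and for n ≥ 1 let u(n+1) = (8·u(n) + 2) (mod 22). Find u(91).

u(1) = 7, u(2) = 14, u(3) = 4, u(4) = 12, u(5) = 10, u(6) = 16, u(7) = 20, u(8) = 8, u(9) = 0, u(10) = 2, u(11) = 18, u(12) = 14.
Since u(12) = u(2) = 14, the sequence is eventually periodic: after a pre-period of length 1 it cycles with period 10.
For n ≥ 2, u(n) depends only on (n - 2) mod 10. (91 - 2) mod 10 = 9, so u(91) = u(11) = 18.

18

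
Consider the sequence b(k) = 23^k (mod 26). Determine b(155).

17

We have b(0) = 1; b(1) = 23; b(2) = 9; b(3) = 25; b(4) = 3; b(5) = 17; b(6) = 1.
Since b(6) = b(0) = 1, the sequence is periodic with period 6.
(155 - 0) mod 6 = 5, so b(155) = b(5) = 17.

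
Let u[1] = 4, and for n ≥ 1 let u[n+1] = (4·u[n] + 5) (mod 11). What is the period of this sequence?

5

We have u[1] = 4,  u[2] = 10,  u[3] = 1,  u[4] = 9,  u[5] = 8,  u[6] = 4.
The sequence repeats with period 5.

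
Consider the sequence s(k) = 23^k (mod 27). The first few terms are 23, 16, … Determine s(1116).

1

Listing terms: s(1) = 23,  s(2) = 16,  s(3) = 17,  s(4) = 13,  s(5) = 2,  s(6) = 19,  s(7) = 5,  s(8) = 7,  s(9) = 26,  s(10) = 4,  s(11) = 11,  s(12) = 10,  s(13) = 14,  s(14) = 25,  s(15) = 8,  s(16) = 22,  s(17) = 20,  s(18) = 1,  s(19) = 23.
The sequence repeats with period 18.
So s(1116) = s(1 + ((1116-1) mod 18)) = s(18) = 1.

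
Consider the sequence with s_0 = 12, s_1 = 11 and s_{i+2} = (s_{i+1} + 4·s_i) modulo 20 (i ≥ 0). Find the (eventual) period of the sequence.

Computing terms: s_0 = 12; s_1 = 11; s_2 = 19; s_3 = 3; s_4 = 19; s_5 = 11; s_6 = 7; s_7 = 11; s_8 = 19.
Since (s_7, s_8) = (s_1, s_2) = (11, 19) (two consecutive terms determine the rest), the sequence is eventually periodic: after a pre-period of length 1 it cycles with period 6.

6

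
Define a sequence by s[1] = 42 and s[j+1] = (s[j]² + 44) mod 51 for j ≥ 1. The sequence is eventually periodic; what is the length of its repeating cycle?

Computing terms: s[1] = 42, s[2] = 23, s[3] = 12, s[4] = 35, s[5] = 45, s[6] = 29, s[7] = 18, s[8] = 11, s[9] = 12.
Since s[9] = s[3] = 12, the sequence is eventually periodic: after a pre-period of length 2 it cycles with period 6.

6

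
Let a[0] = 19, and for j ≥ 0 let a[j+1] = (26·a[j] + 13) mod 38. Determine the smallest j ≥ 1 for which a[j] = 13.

Computing terms: a[0] = 19; a[1] = 13; a[2] = 9; a[3] = 19.
The sequence repeats with period 3.
The value 13 first appears (with j ≥ 1) at a[1].

1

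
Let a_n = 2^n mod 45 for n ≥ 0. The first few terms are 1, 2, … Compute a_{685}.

Computing terms: a_0 = 1; a_1 = 2; a_2 = 4; a_3 = 8; a_4 = 16; a_5 = 32; a_6 = 19; a_7 = 38; a_8 = 31; a_9 = 17; a_{10} = 34; a_{11} = 23; a_{12} = 1.
Since a_{12} = a_0 = 1, the sequence is periodic with period 12.
(685 - 0) mod 12 = 1, so a_{685} = a_1 = 2.

2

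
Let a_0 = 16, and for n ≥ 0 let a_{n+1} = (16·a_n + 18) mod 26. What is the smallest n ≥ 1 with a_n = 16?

3

Listing terms: a_0 = 16; a_1 = 14; a_2 = 8; a_3 = 16.
Since a_3 = a_0 = 16, the sequence is periodic with period 3.
The value 16 next appears (with n ≥ 1) at a_3.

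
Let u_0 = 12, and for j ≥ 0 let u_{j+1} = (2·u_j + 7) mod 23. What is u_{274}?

14

u_0 = 12; u_1 = 8; u_2 = 0; u_3 = 7; u_4 = 21; u_5 = 3; u_6 = 13; u_7 = 10; u_8 = 4; u_9 = 15; u_{10} = 14; u_{11} = 12.
The sequence repeats with period 11.
So u_{274} = u_{0 + ((274-0) mod 11)} = u_{10} = 14.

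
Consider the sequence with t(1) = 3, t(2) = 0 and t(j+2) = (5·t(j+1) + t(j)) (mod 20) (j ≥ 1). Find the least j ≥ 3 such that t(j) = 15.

t(1) = 3,  t(2) = 0,  t(3) = 3,  t(4) = 15,  t(5) = 18,  t(6) = 5,  t(7) = 3,  t(8) = 0.
Since (t(7), t(8)) = (t(1), t(2)) = (3, 0) (two consecutive terms determine the rest), the sequence is periodic with period 6.
The value 15 first appears (with j ≥ 3) at t(4).

4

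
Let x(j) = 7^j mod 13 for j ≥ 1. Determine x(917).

We have x(1) = 7, x(2) = 10, x(3) = 5, x(4) = 9, x(5) = 11, x(6) = 12, x(7) = 6, x(8) = 3, x(9) = 8, x(10) = 4, x(11) = 2, x(12) = 1, x(13) = 7.
Since x(13) = x(1) = 7, the sequence is periodic with period 12.
So x(917) = x(1 + ((917-1) mod 12)) = x(5) = 11.

11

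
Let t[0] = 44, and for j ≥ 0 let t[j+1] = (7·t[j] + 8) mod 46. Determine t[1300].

Listing terms: t[0] = 44,  t[1] = 40,  t[2] = 12,  t[3] = 0,  t[4] = 8,  t[5] = 18,  t[6] = 42,  t[7] = 26,  t[8] = 6,  t[9] = 4,  t[10] = 36,  t[11] = 30,  t[12] = 34,  t[13] = 16,  t[14] = 28,  t[15] = 20,  t[16] = 10,  t[17] = 32,  t[18] = 2,  t[19] = 22,  t[20] = 24,  t[21] = 38,  t[22] = 44.
Since t[22] = t[0] = 44, the sequence is periodic with period 22.
(1300 - 0) mod 22 = 2, so t[1300] = t[2] = 12.

12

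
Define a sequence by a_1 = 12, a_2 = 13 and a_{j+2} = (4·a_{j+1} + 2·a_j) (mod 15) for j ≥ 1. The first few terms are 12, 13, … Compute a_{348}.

5

Listing terms: a_1 = 12; a_2 = 13; a_3 = 1; a_4 = 0; a_5 = 2; a_6 = 8; a_7 = 6; a_8 = 10; a_9 = 7; a_{10} = 3; a_{11} = 11; a_{12} = 5; a_{13} = 12; a_{14} = 13.
Since (a_{13}, a_{14}) = (a_1, a_2) = (12, 13) (two consecutive terms determine the rest), the sequence is periodic with period 12.
So a_{348} = a_{1 + ((348-1) mod 12)} = a_{12} = 5.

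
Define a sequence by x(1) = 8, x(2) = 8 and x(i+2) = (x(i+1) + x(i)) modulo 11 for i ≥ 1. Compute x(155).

7

Listing terms: x(1) = 8; x(2) = 8; x(3) = 5; x(4) = 2; x(5) = 7; x(6) = 9; x(7) = 5; x(8) = 3; x(9) = 8; x(10) = 0; x(11) = 8; x(12) = 8.
The sequence repeats with period 10.
(155 - 1) mod 10 = 4, so x(155) = x(5) = 7.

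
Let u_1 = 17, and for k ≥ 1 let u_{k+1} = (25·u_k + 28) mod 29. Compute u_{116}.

We have u_1 = 17; u_2 = 18; u_3 = 14; u_4 = 1; u_5 = 24; u_6 = 19; u_7 = 10; u_8 = 17.
The sequence repeats with period 7.
So u_{116} = u_{1 + ((116-1) mod 7)} = u_4 = 1.

1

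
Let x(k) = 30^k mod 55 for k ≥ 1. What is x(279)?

40

Computing terms: x(1) = 30; x(2) = 20; x(3) = 50; x(4) = 15; x(5) = 10; x(6) = 25; x(7) = 35; x(8) = 5; x(9) = 40; x(10) = 45; x(11) = 30.
Since x(11) = x(1) = 30, the sequence is periodic with period 10.
So x(279) = x(1 + ((279-1) mod 10)) = x(9) = 40.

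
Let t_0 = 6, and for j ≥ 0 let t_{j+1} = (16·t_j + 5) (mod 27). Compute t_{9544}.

8

Listing terms: t_0 = 6, t_1 = 20, t_2 = 1, t_3 = 21, t_4 = 17, t_5 = 7, t_6 = 9, t_7 = 14, t_8 = 13, t_9 = 24, t_{10} = 11, t_{11} = 19, t_{12} = 12, t_{13} = 8, t_{14} = 25, t_{15} = 0, t_{16} = 5, t_{17} = 4, t_{18} = 15, t_{19} = 2, t_{20} = 10, t_{21} = 3, t_{22} = 26, t_{23} = 16, t_{24} = 18, t_{25} = 23, t_{26} = 22, t_{27} = 6.
The sequence repeats with period 27.
(9544 - 0) mod 27 = 13, so t_{9544} = t_{13} = 8.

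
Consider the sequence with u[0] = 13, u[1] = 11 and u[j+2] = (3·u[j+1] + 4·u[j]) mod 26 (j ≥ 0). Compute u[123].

13

Listing terms: u[0] = 13; u[1] = 11; u[2] = 7; u[3] = 13; u[4] = 15; u[5] = 19; u[6] = 13; u[7] = 11.
Since (u[6], u[7]) = (u[0], u[1]) = (13, 11) (two consecutive terms determine the rest), the sequence is periodic with period 6.
So u[123] = u[0 + ((123-0) mod 6)] = u[3] = 13.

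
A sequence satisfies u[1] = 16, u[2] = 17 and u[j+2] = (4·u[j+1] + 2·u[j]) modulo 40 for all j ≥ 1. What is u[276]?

24

We have u[1] = 16,  u[2] = 17,  u[3] = 20,  u[4] = 34,  u[5] = 16,  u[6] = 12,  u[7] = 0,  u[8] = 24,  u[9] = 16,  u[10] = 32,  u[11] = 0,  u[12] = 24.
Since (u[11], u[12]) = (u[7], u[8]) = (0, 24) (two consecutive terms determine the rest), the sequence is eventually periodic: after a pre-period of length 6 it cycles with period 4.
For j ≥ 7, u[j] depends only on (j - 7) mod 4. (276 - 7) mod 4 = 1, so u[276] = u[8] = 24.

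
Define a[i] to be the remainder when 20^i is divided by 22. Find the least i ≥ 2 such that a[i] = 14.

3

Listing terms: a[1] = 20,  a[2] = 4,  a[3] = 14,  a[4] = 16,  a[5] = 12,  a[6] = 20.
The sequence repeats with period 5.
The value 14 first appears (with i ≥ 2) at a[3].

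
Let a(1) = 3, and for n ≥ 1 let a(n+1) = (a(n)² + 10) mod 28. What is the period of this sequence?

We have a(1) = 3; a(2) = 19; a(3) = 7; a(4) = 3.
Since a(4) = a(1) = 3, the sequence is periodic with period 3.

3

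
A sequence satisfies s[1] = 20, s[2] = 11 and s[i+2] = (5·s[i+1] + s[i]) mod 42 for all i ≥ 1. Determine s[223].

s[1] = 20; s[2] = 11; s[3] = 33; s[4] = 8; s[5] = 31; s[6] = 37; s[7] = 6; s[8] = 25; s[9] = 5; s[10] = 8; s[11] = 3; s[12] = 23; s[13] = 34; s[14] = 25; s[15] = 33; s[16] = 22; s[17] = 17; s[18] = 23; s[19] = 6; s[20] = 11; s[21] = 19; s[22] = 22; s[23] = 3; s[24] = 37; s[25] = 20; s[26] = 11.
The sequence repeats with period 24.
(223 - 1) mod 24 = 6, so s[223] = s[7] = 6.

6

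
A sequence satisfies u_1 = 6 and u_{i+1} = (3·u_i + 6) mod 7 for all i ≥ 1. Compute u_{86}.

3

Listing terms: u_1 = 6; u_2 = 3; u_3 = 1; u_4 = 2; u_5 = 5; u_6 = 0; u_7 = 6.
Since u_7 = u_1 = 6, the sequence is periodic with period 6.
So u_{86} = u_{1 + ((86-1) mod 6)} = u_2 = 3.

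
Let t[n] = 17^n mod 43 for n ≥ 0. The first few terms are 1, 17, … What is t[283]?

9

We have t[0] = 1; t[1] = 17; t[2] = 31; t[3] = 11; t[4] = 15; t[5] = 40; t[6] = 35; t[7] = 36; t[8] = 10; t[9] = 41; t[10] = 9; t[11] = 24; t[12] = 21; t[13] = 13; t[14] = 6; t[15] = 16; t[16] = 14; t[17] = 23; t[18] = 4; t[19] = 25; t[20] = 38; t[21] = 1.
The sequence repeats with period 21.
(283 - 0) mod 21 = 10, so t[283] = t[10] = 9.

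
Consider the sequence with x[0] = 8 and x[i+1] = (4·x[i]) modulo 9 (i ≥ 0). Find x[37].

We have x[0] = 8, x[1] = 5, x[2] = 2, x[3] = 8.
The sequence repeats with period 3.
So x[37] = x[0 + ((37-0) mod 3)] = x[1] = 5.

5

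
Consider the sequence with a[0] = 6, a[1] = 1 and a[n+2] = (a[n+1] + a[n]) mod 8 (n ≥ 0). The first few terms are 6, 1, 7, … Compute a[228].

6

Computing terms: a[0] = 6; a[1] = 1; a[2] = 7; a[3] = 0; a[4] = 7; a[5] = 7; a[6] = 6; a[7] = 5; a[8] = 3; a[9] = 0; a[10] = 3; a[11] = 3; a[12] = 6; a[13] = 1.
The sequence repeats with period 12.
So a[228] = a[0 + ((228-0) mod 12)] = a[0] = 6.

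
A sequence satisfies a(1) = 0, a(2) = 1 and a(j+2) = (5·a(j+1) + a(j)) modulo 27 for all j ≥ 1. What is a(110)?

26

Listing terms: a(1) = 0,  a(2) = 1,  a(3) = 5,  a(4) = 26,  a(5) = 0,  a(6) = 26,  a(7) = 22,  a(8) = 1,  a(9) = 0,  a(10) = 1.
The sequence repeats with period 8.
So a(110) = a(1 + ((110-1) mod 8)) = a(6) = 26.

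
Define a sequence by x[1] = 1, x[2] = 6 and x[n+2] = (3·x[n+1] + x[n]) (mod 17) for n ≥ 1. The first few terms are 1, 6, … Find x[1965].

Listing terms: x[1] = 1; x[2] = 6; x[3] = 2; x[4] = 12; x[5] = 4; x[6] = 7; x[7] = 8; x[8] = 14; x[9] = 16; x[10] = 11; x[11] = 15; x[12] = 5; x[13] = 13; x[14] = 10; x[15] = 9; x[16] = 3; x[17] = 1; x[18] = 6.
Since (x[17], x[18]) = (x[1], x[2]) = (1, 6) (two consecutive terms determine the rest), the sequence is periodic with period 16.
(1965 - 1) mod 16 = 12, so x[1965] = x[13] = 13.

13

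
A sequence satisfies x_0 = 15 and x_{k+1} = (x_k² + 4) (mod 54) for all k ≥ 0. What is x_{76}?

x_0 = 15, x_1 = 13, x_2 = 11, x_3 = 17, x_4 = 23, x_5 = 47, x_6 = 53, x_7 = 5, x_8 = 29, x_9 = 35, x_{10} = 41, x_{11} = 11.
Since x_{11} = x_2 = 11, the sequence is eventually periodic: after a pre-period of length 2 it cycles with period 9.
For k ≥ 2, x_k depends only on (k - 2) mod 9. (76 - 2) mod 9 = 2, so x_{76} = x_4 = 23.

23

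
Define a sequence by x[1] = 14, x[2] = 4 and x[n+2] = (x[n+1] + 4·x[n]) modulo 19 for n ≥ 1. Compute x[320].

x[1] = 14,  x[2] = 4,  x[3] = 3,  x[4] = 0,  x[5] = 12,  x[6] = 12,  x[7] = 3,  x[8] = 13,  x[9] = 6,  x[10] = 1,  x[11] = 6,  x[12] = 10,  x[13] = 15,  x[14] = 17,  x[15] = 1,  x[16] = 12,  x[17] = 16,  x[18] = 7,  x[19] = 14,  x[20] = 4.
The sequence repeats with period 18.
(320 - 1) mod 18 = 13, so x[320] = x[14] = 17.

17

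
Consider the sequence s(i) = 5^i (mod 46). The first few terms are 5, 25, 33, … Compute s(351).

37

s(1) = 5,  s(2) = 25,  s(3) = 33,  s(4) = 27,  s(5) = 43,  s(6) = 31,  s(7) = 17,  s(8) = 39,  s(9) = 11,  s(10) = 9,  s(11) = 45,  s(12) = 41,  s(13) = 21,  s(14) = 13,  s(15) = 19,  s(16) = 3,  s(17) = 15,  s(18) = 29,  s(19) = 7,  s(20) = 35,  s(21) = 37,  s(22) = 1,  s(23) = 5.
The sequence repeats with period 22.
(351 - 1) mod 22 = 20, so s(351) = s(21) = 37.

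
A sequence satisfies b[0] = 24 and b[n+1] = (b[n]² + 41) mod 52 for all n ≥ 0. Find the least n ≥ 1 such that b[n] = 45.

Listing terms: b[0] = 24; b[1] = 45; b[2] = 38; b[3] = 29; b[4] = 50; b[5] = 45.
Since b[5] = b[1] = 45, the sequence is eventually periodic: after a pre-period of length 1 it cycles with period 4.
The value 45 first appears (with n ≥ 1) at b[1].

1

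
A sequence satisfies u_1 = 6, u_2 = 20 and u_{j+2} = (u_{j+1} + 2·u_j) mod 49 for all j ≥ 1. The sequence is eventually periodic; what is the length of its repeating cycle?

Computing terms: u_1 = 6, u_2 = 20, u_3 = 32, u_4 = 23, u_5 = 38, u_6 = 35, u_7 = 13, u_8 = 34, u_9 = 11, u_{10} = 30, u_{11} = 3, u_{12} = 14, u_{13} = 20, u_{14} = 48, u_{15} = 39, u_{16} = 37, u_{17} = 17, u_{18} = 42, u_{19} = 27, u_{20} = 13, u_{21} = 18, u_{22} = 44, u_{23} = 31, u_{24} = 21, u_{25} = 34, u_{26} = 27, u_{27} = 46, u_{28} = 2, u_{29} = 45, u_{30} = 0, u_{31} = 41, u_{32} = 41, u_{33} = 25, u_{34} = 9, u_{35} = 10, u_{36} = 28, u_{37} = 48, u_{38} = 6, u_{39} = 4, u_{40} = 16, u_{41} = 24, u_{42} = 7, u_{43} = 6, u_{44} = 20.
The sequence repeats with period 42.

42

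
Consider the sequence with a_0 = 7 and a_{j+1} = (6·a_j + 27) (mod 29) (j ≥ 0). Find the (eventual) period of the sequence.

Computing terms: a_0 = 7, a_1 = 11, a_2 = 6, a_3 = 5, a_4 = 28, a_5 = 21, a_6 = 8, a_7 = 17, a_8 = 13, a_9 = 18, a_{10} = 19, a_{11} = 25, a_{12} = 3, a_{13} = 16, a_{14} = 7.
Since a_{14} = a_0 = 7, the sequence is periodic with period 14.

14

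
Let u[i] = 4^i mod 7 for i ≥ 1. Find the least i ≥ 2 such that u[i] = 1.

Computing terms: u[1] = 4,  u[2] = 2,  u[3] = 1,  u[4] = 4.
Since u[4] = u[1] = 4, the sequence is periodic with period 3.
The value 1 first appears (with i ≥ 2) at u[3].

3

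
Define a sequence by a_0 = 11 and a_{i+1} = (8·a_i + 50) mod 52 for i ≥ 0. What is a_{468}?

50

Listing terms: a_0 = 11, a_1 = 34, a_2 = 10, a_3 = 26, a_4 = 50, a_5 = 34.
Since a_5 = a_1 = 34, the sequence is eventually periodic: after a pre-period of length 1 it cycles with period 4.
For i ≥ 1, a_i depends only on (i - 1) mod 4. (468 - 1) mod 4 = 3, so a_{468} = a_4 = 50.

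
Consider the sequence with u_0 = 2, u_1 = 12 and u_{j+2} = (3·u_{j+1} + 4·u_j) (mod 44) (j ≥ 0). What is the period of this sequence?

10

We have u_0 = 2, u_1 = 12, u_2 = 0, u_3 = 4, u_4 = 12, u_5 = 8, u_6 = 28, u_7 = 28, u_8 = 20, u_9 = 40, u_{10} = 24, u_{11} = 12, u_{12} = 0.
Since (u_{11}, u_{12}) = (u_1, u_2) = (12, 0) (two consecutive terms determine the rest), the sequence is eventually periodic: after a pre-period of length 1 it cycles with period 10.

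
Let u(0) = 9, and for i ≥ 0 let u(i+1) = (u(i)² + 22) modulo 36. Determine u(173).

We have u(0) = 9; u(1) = 31; u(2) = 11; u(3) = 35; u(4) = 23; u(5) = 11.
Since u(5) = u(2) = 11, the sequence is eventually periodic: after a pre-period of length 2 it cycles with period 3.
For i ≥ 2, u(i) depends only on (i - 2) mod 3. (173 - 2) mod 3 = 0, so u(173) = u(2) = 11.

11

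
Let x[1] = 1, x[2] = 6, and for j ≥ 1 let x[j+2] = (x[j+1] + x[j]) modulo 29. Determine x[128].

6

x[1] = 1, x[2] = 6, x[3] = 7, x[4] = 13, x[5] = 20, x[6] = 4, x[7] = 24, x[8] = 28, x[9] = 23, x[10] = 22, x[11] = 16, x[12] = 9, x[13] = 25, x[14] = 5, x[15] = 1, x[16] = 6.
Since (x[15], x[16]) = (x[1], x[2]) = (1, 6) (two consecutive terms determine the rest), the sequence is periodic with period 14.
(128 - 1) mod 14 = 1, so x[128] = x[2] = 6.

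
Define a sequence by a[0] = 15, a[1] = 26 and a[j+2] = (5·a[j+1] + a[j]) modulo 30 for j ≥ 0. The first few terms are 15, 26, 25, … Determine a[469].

16

a[0] = 15, a[1] = 26, a[2] = 25, a[3] = 1, a[4] = 0, a[5] = 1, a[6] = 5, a[7] = 26, a[8] = 15, a[9] = 11, a[10] = 10, a[11] = 1, a[12] = 15, a[13] = 16, a[14] = 5, a[15] = 11, a[16] = 0, a[17] = 11, a[18] = 25, a[19] = 16, a[20] = 15, a[21] = 1, a[22] = 20, a[23] = 11, a[24] = 15, a[25] = 26.
Since (a[24], a[25]) = (a[0], a[1]) = (15, 26) (two consecutive terms determine the rest), the sequence is periodic with period 24.
So a[469] = a[0 + ((469-0) mod 24)] = a[13] = 16.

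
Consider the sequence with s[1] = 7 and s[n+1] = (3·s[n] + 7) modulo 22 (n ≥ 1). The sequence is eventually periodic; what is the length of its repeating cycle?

10

We have s[1] = 7; s[2] = 6; s[3] = 3; s[4] = 16; s[5] = 11; s[6] = 18; s[7] = 17; s[8] = 14; s[9] = 5; s[10] = 0; s[11] = 7.
The sequence repeats with period 10.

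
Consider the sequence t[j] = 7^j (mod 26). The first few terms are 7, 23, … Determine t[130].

Computing terms: t[1] = 7, t[2] = 23, t[3] = 5, t[4] = 9, t[5] = 11, t[6] = 25, t[7] = 19, t[8] = 3, t[9] = 21, t[10] = 17, t[11] = 15, t[12] = 1, t[13] = 7.
The sequence repeats with period 12.
So t[130] = t[1 + ((130-1) mod 12)] = t[10] = 17.

17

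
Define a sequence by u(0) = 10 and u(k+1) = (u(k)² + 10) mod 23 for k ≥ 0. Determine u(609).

18

We have u(0) = 10; u(1) = 18; u(2) = 12; u(3) = 16; u(4) = 13; u(5) = 18.
Since u(5) = u(1) = 18, the sequence is eventually periodic: after a pre-period of length 1 it cycles with period 4.
For k ≥ 1, u(k) depends only on (k - 1) mod 4. (609 - 1) mod 4 = 0, so u(609) = u(1) = 18.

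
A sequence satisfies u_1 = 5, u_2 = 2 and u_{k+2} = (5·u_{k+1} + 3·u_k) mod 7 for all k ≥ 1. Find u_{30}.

u_1 = 5, u_2 = 2, u_3 = 4, u_4 = 5, u_5 = 2.
The sequence repeats with period 3.
(30 - 1) mod 3 = 2, so u_{30} = u_3 = 4.

4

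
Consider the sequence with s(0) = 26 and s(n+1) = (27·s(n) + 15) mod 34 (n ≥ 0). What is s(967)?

Computing terms: s(0) = 26; s(1) = 3; s(2) = 28; s(3) = 23; s(4) = 24; s(5) = 17; s(6) = 32; s(7) = 29; s(8) = 16; s(9) = 5; s(10) = 14; s(11) = 19; s(12) = 18; s(13) = 25; s(14) = 10; s(15) = 13; s(16) = 26.
Since s(16) = s(0) = 26, the sequence is periodic with period 16.
(967 - 0) mod 16 = 7, so s(967) = s(7) = 29.

29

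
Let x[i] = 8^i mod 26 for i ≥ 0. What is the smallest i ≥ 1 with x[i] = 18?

x[0] = 1,  x[1] = 8,  x[2] = 12,  x[3] = 18,  x[4] = 14,  x[5] = 8.
Since x[5] = x[1] = 8, the sequence is eventually periodic: after a pre-period of length 1 it cycles with period 4.
The value 18 first appears (with i ≥ 1) at x[3].

3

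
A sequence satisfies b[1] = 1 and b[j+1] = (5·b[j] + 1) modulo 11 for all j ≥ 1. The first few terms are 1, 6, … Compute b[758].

We have b[1] = 1; b[2] = 6; b[3] = 9; b[4] = 2; b[5] = 0; b[6] = 1.
Since b[6] = b[1] = 1, the sequence is periodic with period 5.
(758 - 1) mod 5 = 2, so b[758] = b[3] = 9.

9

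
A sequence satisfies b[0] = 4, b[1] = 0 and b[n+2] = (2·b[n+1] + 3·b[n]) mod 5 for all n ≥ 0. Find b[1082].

2

We have b[0] = 4; b[1] = 0; b[2] = 2; b[3] = 4; b[4] = 4; b[5] = 0.
The sequence repeats with period 4.
(1082 - 0) mod 4 = 2, so b[1082] = b[2] = 2.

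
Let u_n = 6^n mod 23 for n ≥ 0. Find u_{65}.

4

Computing terms: u_0 = 1, u_1 = 6, u_2 = 13, u_3 = 9, u_4 = 8, u_5 = 2, u_6 = 12, u_7 = 3, u_8 = 18, u_9 = 16, u_{10} = 4, u_{11} = 1.
The sequence repeats with period 11.
(65 - 0) mod 11 = 10, so u_{65} = u_{10} = 4.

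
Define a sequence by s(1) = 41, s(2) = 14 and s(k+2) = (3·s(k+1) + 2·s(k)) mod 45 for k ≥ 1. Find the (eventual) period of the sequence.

24

Computing terms: s(1) = 41; s(2) = 14; s(3) = 34; s(4) = 40; s(5) = 8; s(6) = 14; s(7) = 13; s(8) = 22; s(9) = 2; s(10) = 5; s(11) = 19; s(12) = 22; s(13) = 14; s(14) = 41; s(15) = 16; s(16) = 40; s(17) = 17; s(18) = 41; s(19) = 22; s(20) = 13; s(21) = 38; s(22) = 5; s(23) = 1; s(24) = 13; s(25) = 41; s(26) = 14.
The sequence repeats with period 24.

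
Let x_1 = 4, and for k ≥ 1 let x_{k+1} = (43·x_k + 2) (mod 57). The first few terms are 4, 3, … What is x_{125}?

24

Computing terms: x_1 = 4; x_2 = 3; x_3 = 17; x_4 = 49; x_5 = 0; x_6 = 2; x_7 = 31; x_8 = 24; x_9 = 8; x_{10} = 4.
Since x_{10} = x_1 = 4, the sequence is periodic with period 9.
So x_{125} = x_{1 + ((125-1) mod 9)} = x_8 = 24.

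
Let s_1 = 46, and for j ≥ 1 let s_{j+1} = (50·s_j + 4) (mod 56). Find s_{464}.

36

Computing terms: s_1 = 46, s_2 = 8, s_3 = 12, s_4 = 44, s_5 = 20, s_6 = 52, s_7 = 28, s_8 = 4, s_9 = 36, s_{10} = 12.
Since s_{10} = s_3 = 12, the sequence is eventually periodic: after a pre-period of length 2 it cycles with period 7.
For j ≥ 3, s_j depends only on (j - 3) mod 7. (464 - 3) mod 7 = 6, so s_{464} = s_9 = 36.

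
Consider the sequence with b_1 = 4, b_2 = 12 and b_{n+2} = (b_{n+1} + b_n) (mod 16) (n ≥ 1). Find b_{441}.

0

We have b_1 = 4, b_2 = 12, b_3 = 0, b_4 = 12, b_5 = 12, b_6 = 8, b_7 = 4, b_8 = 12.
Since (b_7, b_8) = (b_1, b_2) = (4, 12) (two consecutive terms determine the rest), the sequence is periodic with period 6.
So b_{441} = b_{1 + ((441-1) mod 6)} = b_3 = 0.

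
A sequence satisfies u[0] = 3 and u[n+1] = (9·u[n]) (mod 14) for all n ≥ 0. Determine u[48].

Computing terms: u[0] = 3; u[1] = 13; u[2] = 5; u[3] = 3.
The sequence repeats with period 3.
(48 - 0) mod 3 = 0, so u[48] = u[0] = 3.

3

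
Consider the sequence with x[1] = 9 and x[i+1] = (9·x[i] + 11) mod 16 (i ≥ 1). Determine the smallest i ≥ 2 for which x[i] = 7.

Computing terms: x[1] = 9; x[2] = 12; x[3] = 7; x[4] = 10; x[5] = 5; x[6] = 8; x[7] = 3; x[8] = 6; x[9] = 1; x[10] = 4; x[11] = 15; x[12] = 2; x[13] = 13; x[14] = 0; x[15] = 11; x[16] = 14; x[17] = 9.
The sequence repeats with period 16.
The value 7 first appears (with i ≥ 2) at x[3].

3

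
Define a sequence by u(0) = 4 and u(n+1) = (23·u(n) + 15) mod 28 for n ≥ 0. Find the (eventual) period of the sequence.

6

u(0) = 4, u(1) = 23, u(2) = 12, u(3) = 11, u(4) = 16, u(5) = 19, u(6) = 4.
Since u(6) = u(0) = 4, the sequence is periodic with period 6.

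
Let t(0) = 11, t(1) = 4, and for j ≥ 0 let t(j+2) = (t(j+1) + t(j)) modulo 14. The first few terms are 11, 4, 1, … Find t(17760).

Listing terms: t(0) = 11, t(1) = 4, t(2) = 1, t(3) = 5, t(4) = 6, t(5) = 11, t(6) = 3, t(7) = 0, t(8) = 3, t(9) = 3, t(10) = 6, t(11) = 9, t(12) = 1, t(13) = 10, t(14) = 11, t(15) = 7, t(16) = 4, t(17) = 11, t(18) = 1, t(19) = 12, t(20) = 13, t(21) = 11, t(22) = 10, t(23) = 7, t(24) = 3, t(25) = 10, t(26) = 13, t(27) = 9, t(28) = 8, t(29) = 3, t(30) = 11, t(31) = 0, t(32) = 11, t(33) = 11, t(34) = 8, t(35) = 5, t(36) = 13, t(37) = 4, t(38) = 3, t(39) = 7, t(40) = 10, t(41) = 3, t(42) = 13, t(43) = 2, t(44) = 1, t(45) = 3, t(46) = 4, t(47) = 7, t(48) = 11, t(49) = 4.
Since (t(48), t(49)) = (t(0), t(1)) = (11, 4) (two consecutive terms determine the rest), the sequence is periodic with period 48.
So t(17760) = t(0 + ((17760-0) mod 48)) = t(0) = 11.

11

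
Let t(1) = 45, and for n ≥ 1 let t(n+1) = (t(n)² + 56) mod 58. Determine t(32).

t(1) = 45; t(2) = 51; t(3) = 47; t(4) = 3; t(5) = 7; t(6) = 47.
Since t(6) = t(3) = 47, the sequence is eventually periodic: after a pre-period of length 2 it cycles with period 3.
For n ≥ 3, t(n) depends only on (n - 3) mod 3. (32 - 3) mod 3 = 2, so t(32) = t(5) = 7.

7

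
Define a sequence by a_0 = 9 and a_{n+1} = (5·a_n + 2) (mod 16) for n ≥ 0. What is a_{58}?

13

Listing terms: a_0 = 9, a_1 = 15, a_2 = 13, a_3 = 3, a_4 = 1, a_5 = 7, a_6 = 5, a_7 = 11, a_8 = 9.
The sequence repeats with period 8.
So a_{58} = a_{0 + ((58-0) mod 8)} = a_2 = 13.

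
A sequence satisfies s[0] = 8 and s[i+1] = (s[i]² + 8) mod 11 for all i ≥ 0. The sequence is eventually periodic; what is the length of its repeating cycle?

Computing terms: s[0] = 8,  s[1] = 6,  s[2] = 0,  s[3] = 8.
The sequence repeats with period 3.

3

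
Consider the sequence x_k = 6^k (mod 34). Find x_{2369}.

6

We have x_0 = 1,  x_1 = 6,  x_2 = 2,  x_3 = 12,  x_4 = 4,  x_5 = 24,  x_6 = 8,  x_7 = 14,  x_8 = 16,  x_9 = 28,  x_{10} = 32,  x_{11} = 22,  x_{12} = 30,  x_{13} = 10,  x_{14} = 26,  x_{15} = 20,  x_{16} = 18,  x_{17} = 6.
Since x_{17} = x_1 = 6, the sequence is eventually periodic: after a pre-period of length 1 it cycles with period 16.
For k ≥ 1, x_k depends only on (k - 1) mod 16. (2369 - 1) mod 16 = 0, so x_{2369} = x_1 = 6.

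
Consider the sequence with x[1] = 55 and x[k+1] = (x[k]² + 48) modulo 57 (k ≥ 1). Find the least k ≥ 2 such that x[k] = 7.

7

We have x[1] = 55,  x[2] = 52,  x[3] = 16,  x[4] = 19,  x[5] = 10,  x[6] = 34,  x[7] = 7,  x[8] = 40,  x[9] = 52.
Since x[9] = x[2] = 52, the sequence is eventually periodic: after a pre-period of length 1 it cycles with period 7.
The value 7 first appears (with k ≥ 2) at x[7].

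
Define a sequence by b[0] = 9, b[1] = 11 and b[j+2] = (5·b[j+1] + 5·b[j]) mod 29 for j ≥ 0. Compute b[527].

b[0] = 9, b[1] = 11, b[2] = 13, b[3] = 4, b[4] = 27, b[5] = 10, b[6] = 11, b[7] = 18, b[8] = 0, b[9] = 3, b[10] = 15, b[11] = 3, b[12] = 3, b[13] = 1, b[14] = 20, b[15] = 18, b[16] = 16, b[17] = 25, b[18] = 2, b[19] = 19, b[20] = 18, b[21] = 11, b[22] = 0, b[23] = 26, b[24] = 14, b[25] = 26, b[26] = 26, b[27] = 28, b[28] = 9, b[29] = 11.
Since (b[28], b[29]) = (b[0], b[1]) = (9, 11) (two consecutive terms determine the rest), the sequence is periodic with period 28.
So b[527] = b[0 + ((527-0) mod 28)] = b[23] = 26.

26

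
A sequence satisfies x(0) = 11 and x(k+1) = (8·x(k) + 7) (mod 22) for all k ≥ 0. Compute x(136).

13

We have x(0) = 11; x(1) = 7; x(2) = 19; x(3) = 5; x(4) = 3; x(5) = 9; x(6) = 13; x(7) = 1; x(8) = 15; x(9) = 17; x(10) = 11.
Since x(10) = x(0) = 11, the sequence is periodic with period 10.
(136 - 0) mod 10 = 6, so x(136) = x(6) = 13.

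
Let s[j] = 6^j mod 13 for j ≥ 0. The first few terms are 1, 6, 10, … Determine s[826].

Computing terms: s[0] = 1, s[1] = 6, s[2] = 10, s[3] = 8, s[4] = 9, s[5] = 2, s[6] = 12, s[7] = 7, s[8] = 3, s[9] = 5, s[10] = 4, s[11] = 11, s[12] = 1.
Since s[12] = s[0] = 1, the sequence is periodic with period 12.
(826 - 0) mod 12 = 10, so s[826] = s[10] = 4.

4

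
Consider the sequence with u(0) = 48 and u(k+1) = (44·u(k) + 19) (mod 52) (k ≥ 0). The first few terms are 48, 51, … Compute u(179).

11

u(0) = 48,  u(1) = 51,  u(2) = 27,  u(3) = 11,  u(4) = 35,  u(5) = 51.
Since u(5) = u(1) = 51, the sequence is eventually periodic: after a pre-period of length 1 it cycles with period 4.
For k ≥ 1, u(k) depends only on (k - 1) mod 4. (179 - 1) mod 4 = 2, so u(179) = u(3) = 11.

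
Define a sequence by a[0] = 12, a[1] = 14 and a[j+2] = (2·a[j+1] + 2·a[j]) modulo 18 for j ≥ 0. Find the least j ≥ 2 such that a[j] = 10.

5

Listing terms: a[0] = 12, a[1] = 14, a[2] = 16, a[3] = 6, a[4] = 8, a[5] = 10, a[6] = 0, a[7] = 2, a[8] = 4, a[9] = 12, a[10] = 14.
The sequence repeats with period 9.
The value 10 first appears (with j ≥ 2) at a[5].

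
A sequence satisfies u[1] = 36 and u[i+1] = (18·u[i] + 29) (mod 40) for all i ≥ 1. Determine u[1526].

27

We have u[1] = 36; u[2] = 37; u[3] = 15; u[4] = 19; u[5] = 11; u[6] = 27; u[7] = 35; u[8] = 19.
Since u[8] = u[4] = 19, the sequence is eventually periodic: after a pre-period of length 3 it cycles with period 4.
For i ≥ 4, u[i] depends only on (i - 4) mod 4. (1526 - 4) mod 4 = 2, so u[1526] = u[6] = 27.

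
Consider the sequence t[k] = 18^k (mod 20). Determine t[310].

4

t[0] = 1; t[1] = 18; t[2] = 4; t[3] = 12; t[4] = 16; t[5] = 8; t[6] = 4.
Since t[6] = t[2] = 4, the sequence is eventually periodic: after a pre-period of length 2 it cycles with period 4.
For k ≥ 2, t[k] depends only on (k - 2) mod 4. (310 - 2) mod 4 = 0, so t[310] = t[2] = 4.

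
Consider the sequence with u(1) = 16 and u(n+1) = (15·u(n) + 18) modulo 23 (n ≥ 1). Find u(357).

Listing terms: u(1) = 16, u(2) = 5, u(3) = 1, u(4) = 10, u(5) = 7, u(6) = 8, u(7) = 0, u(8) = 18, u(9) = 12, u(10) = 14, u(11) = 21, u(12) = 11, u(13) = 22, u(14) = 3, u(15) = 17, u(16) = 20, u(17) = 19, u(18) = 4, u(19) = 9, u(20) = 15, u(21) = 13, u(22) = 6, u(23) = 16.
Since u(23) = u(1) = 16, the sequence is periodic with period 22.
So u(357) = u(1 + ((357-1) mod 22)) = u(5) = 7.

7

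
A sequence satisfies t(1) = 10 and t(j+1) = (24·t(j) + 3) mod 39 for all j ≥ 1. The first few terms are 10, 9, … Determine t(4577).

15

We have t(1) = 10; t(2) = 9; t(3) = 24; t(4) = 33; t(5) = 15; t(6) = 12; t(7) = 18; t(8) = 6; t(9) = 30; t(10) = 21; t(11) = 0; t(12) = 3; t(13) = 36; t(14) = 9.
Since t(14) = t(2) = 9, the sequence is eventually periodic: after a pre-period of length 1 it cycles with period 12.
For j ≥ 2, t(j) depends only on (j - 2) mod 12. (4577 - 2) mod 12 = 3, so t(4577) = t(5) = 15.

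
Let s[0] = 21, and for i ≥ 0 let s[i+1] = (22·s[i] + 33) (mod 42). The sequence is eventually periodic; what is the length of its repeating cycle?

7

We have s[0] = 21, s[1] = 33, s[2] = 3, s[3] = 15, s[4] = 27, s[5] = 39, s[6] = 9, s[7] = 21.
The sequence repeats with period 7.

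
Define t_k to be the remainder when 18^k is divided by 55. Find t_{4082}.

49

t_0 = 1, t_1 = 18, t_2 = 49, t_3 = 2, t_4 = 36, t_5 = 43, t_6 = 4, t_7 = 17, t_8 = 31, t_9 = 8, t_{10} = 34, t_{11} = 7, t_{12} = 16, t_{13} = 13, t_{14} = 14, t_{15} = 32, t_{16} = 26, t_{17} = 28, t_{18} = 9, t_{19} = 52, t_{20} = 1.
Since t_{20} = t_0 = 1, the sequence is periodic with period 20.
(4082 - 0) mod 20 = 2, so t_{4082} = t_2 = 49.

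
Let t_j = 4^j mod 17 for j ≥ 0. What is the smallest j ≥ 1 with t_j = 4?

1

We have t_0 = 1; t_1 = 4; t_2 = 16; t_3 = 13; t_4 = 1.
The sequence repeats with period 4.
The value 4 first appears (with j ≥ 1) at t_1.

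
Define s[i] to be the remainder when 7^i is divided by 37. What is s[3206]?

12

s[1] = 7,  s[2] = 12,  s[3] = 10,  s[4] = 33,  s[5] = 9,  s[6] = 26,  s[7] = 34,  s[8] = 16,  s[9] = 1,  s[10] = 7.
The sequence repeats with period 9.
So s[3206] = s[1 + ((3206-1) mod 9)] = s[2] = 12.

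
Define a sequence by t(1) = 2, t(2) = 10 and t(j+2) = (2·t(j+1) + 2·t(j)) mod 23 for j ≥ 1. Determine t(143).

Listing terms: t(1) = 2; t(2) = 10; t(3) = 1; t(4) = 22; t(5) = 0; t(6) = 21; t(7) = 19; t(8) = 11; t(9) = 14; t(10) = 4; t(11) = 13; t(12) = 11; t(13) = 2; t(14) = 3; t(15) = 10; t(16) = 3; t(17) = 3; t(18) = 12; t(19) = 7; t(20) = 15; t(21) = 21; t(22) = 3; t(23) = 2; t(24) = 10.
The sequence repeats with period 22.
So t(143) = t(1 + ((143-1) mod 22)) = t(11) = 13.

13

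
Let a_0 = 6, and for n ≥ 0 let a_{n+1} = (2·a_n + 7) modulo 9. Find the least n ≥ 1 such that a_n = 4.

5

Computing terms: a_0 = 6; a_1 = 1; a_2 = 0; a_3 = 7; a_4 = 3; a_5 = 4; a_6 = 6.
The sequence repeats with period 6.
The value 4 first appears (with n ≥ 1) at a_5.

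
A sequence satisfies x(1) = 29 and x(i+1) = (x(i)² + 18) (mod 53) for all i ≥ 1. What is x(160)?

19

x(1) = 29; x(2) = 11; x(3) = 33; x(4) = 47; x(5) = 1; x(6) = 19; x(7) = 8; x(8) = 29.
Since x(8) = x(1) = 29, the sequence is periodic with period 7.
(160 - 1) mod 7 = 5, so x(160) = x(6) = 19.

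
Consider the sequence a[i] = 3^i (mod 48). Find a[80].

33

Listing terms: a[0] = 1,  a[1] = 3,  a[2] = 9,  a[3] = 27,  a[4] = 33,  a[5] = 3.
Since a[5] = a[1] = 3, the sequence is eventually periodic: after a pre-period of length 1 it cycles with period 4.
For i ≥ 1, a[i] depends only on (i - 1) mod 4. (80 - 1) mod 4 = 3, so a[80] = a[4] = 33.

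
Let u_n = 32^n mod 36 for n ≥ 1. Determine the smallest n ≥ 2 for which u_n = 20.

5

Listing terms: u_1 = 32,  u_2 = 16,  u_3 = 8,  u_4 = 4,  u_5 = 20,  u_6 = 28,  u_7 = 32.
The sequence repeats with period 6.
The value 20 first appears (with n ≥ 2) at u_5.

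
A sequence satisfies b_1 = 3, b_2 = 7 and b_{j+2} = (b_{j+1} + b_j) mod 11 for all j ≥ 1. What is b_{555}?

b_1 = 3, b_2 = 7, b_3 = 10, b_4 = 6, b_5 = 5, b_6 = 0, b_7 = 5, b_8 = 5, b_9 = 10, b_{10} = 4, b_{11} = 3, b_{12} = 7.
The sequence repeats with period 10.
So b_{555} = b_{1 + ((555-1) mod 10)} = b_5 = 5.

5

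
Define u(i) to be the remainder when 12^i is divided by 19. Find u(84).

1

u(1) = 12; u(2) = 11; u(3) = 18; u(4) = 7; u(5) = 8; u(6) = 1; u(7) = 12.
Since u(7) = u(1) = 12, the sequence is periodic with period 6.
(84 - 1) mod 6 = 5, so u(84) = u(6) = 1.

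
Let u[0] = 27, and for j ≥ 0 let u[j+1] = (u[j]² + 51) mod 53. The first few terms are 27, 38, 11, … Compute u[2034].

u[0] = 27, u[1] = 38, u[2] = 11, u[3] = 13, u[4] = 8, u[5] = 9, u[6] = 26, u[7] = 38.
Since u[7] = u[1] = 38, the sequence is eventually periodic: after a pre-period of length 1 it cycles with period 6.
For j ≥ 1, u[j] depends only on (j - 1) mod 6. (2034 - 1) mod 6 = 5, so u[2034] = u[6] = 26.

26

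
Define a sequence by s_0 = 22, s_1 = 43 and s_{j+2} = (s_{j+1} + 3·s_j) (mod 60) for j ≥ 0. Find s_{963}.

58

s_0 = 22, s_1 = 43, s_2 = 49, s_3 = 58, s_4 = 25, s_5 = 19, s_6 = 34, s_7 = 31, s_8 = 13, s_9 = 46, s_{10} = 25, s_{11} = 43, s_{12} = 58, s_{13} = 7, s_{14} = 1, s_{15} = 22, s_{16} = 25, s_{17} = 31, s_{18} = 46, s_{19} = 19, s_{20} = 37, s_{21} = 34, s_{22} = 25, s_{23} = 7, s_{24} = 22, s_{25} = 43.
The sequence repeats with period 24.
So s_{963} = s_{0 + ((963-0) mod 24)} = s_3 = 58.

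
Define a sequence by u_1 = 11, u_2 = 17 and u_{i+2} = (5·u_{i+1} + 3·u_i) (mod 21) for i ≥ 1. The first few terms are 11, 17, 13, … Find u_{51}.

13

u_1 = 11; u_2 = 17; u_3 = 13; u_4 = 11; u_5 = 10; u_6 = 20; u_7 = 4; u_8 = 17; u_9 = 13.
Since (u_8, u_9) = (u_2, u_3) = (17, 13) (two consecutive terms determine the rest), the sequence is eventually periodic: after a pre-period of length 1 it cycles with period 6.
For i ≥ 2, u_i depends only on (i - 2) mod 6. (51 - 2) mod 6 = 1, so u_{51} = u_3 = 13.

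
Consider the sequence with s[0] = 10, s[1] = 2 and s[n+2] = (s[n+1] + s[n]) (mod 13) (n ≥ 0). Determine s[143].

Listing terms: s[0] = 10,  s[1] = 2,  s[2] = 12,  s[3] = 1,  s[4] = 0,  s[5] = 1,  s[6] = 1,  s[7] = 2,  s[8] = 3,  s[9] = 5,  s[10] = 8,  s[11] = 0,  s[12] = 8,  s[13] = 8,  s[14] = 3,  s[15] = 11,  s[16] = 1,  s[17] = 12,  s[18] = 0,  s[19] = 12,  s[20] = 12,  s[21] = 11,  s[22] = 10,  s[23] = 8,  s[24] = 5,  s[25] = 0,  s[26] = 5,  s[27] = 5,  s[28] = 10,  s[29] = 2.
The sequence repeats with period 28.
So s[143] = s[0 + ((143-0) mod 28)] = s[3] = 1.

1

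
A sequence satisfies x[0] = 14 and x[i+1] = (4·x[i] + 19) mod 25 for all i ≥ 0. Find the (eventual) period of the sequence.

Listing terms: x[0] = 14, x[1] = 0, x[2] = 19, x[3] = 20, x[4] = 24, x[5] = 15, x[6] = 4, x[7] = 10, x[8] = 9, x[9] = 5, x[10] = 14.
Since x[10] = x[0] = 14, the sequence is periodic with period 10.

10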